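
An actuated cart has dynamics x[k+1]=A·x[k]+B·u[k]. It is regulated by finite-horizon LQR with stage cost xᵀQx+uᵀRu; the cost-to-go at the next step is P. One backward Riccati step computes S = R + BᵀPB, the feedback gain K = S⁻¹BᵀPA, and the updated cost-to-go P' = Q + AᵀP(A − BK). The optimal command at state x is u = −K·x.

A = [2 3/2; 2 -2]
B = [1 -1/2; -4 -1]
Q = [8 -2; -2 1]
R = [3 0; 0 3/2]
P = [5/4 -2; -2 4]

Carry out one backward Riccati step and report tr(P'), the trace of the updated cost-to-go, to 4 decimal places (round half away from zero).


11.5079

BᵀP = [9.2500 -18.0000; 1.3750 -3.0000]
S = R + BᵀPB = [3 0; 0 3/2] + [81.2500 13.3750; 13.3750 2.3125] = [84.2500 13.3750; 13.3750 3.8125]
BᵀPA = [-17.5000 49.8750; -3.2500 8.0625]
K = S⁻¹·BᵀPA = [-0.1634 0.5784; -0.2793 0.0856]
A−BK = [2.0237 0.9644; 1.0672 0.3992]
AᵀP(A−BK) = [1.2332 0.1502; 0.1502 1.2747]
P' = Q + AᵀP(A−BK) = [9.2332 -1.8498; -1.8498 2.2747]
tr(P') = 11.5079


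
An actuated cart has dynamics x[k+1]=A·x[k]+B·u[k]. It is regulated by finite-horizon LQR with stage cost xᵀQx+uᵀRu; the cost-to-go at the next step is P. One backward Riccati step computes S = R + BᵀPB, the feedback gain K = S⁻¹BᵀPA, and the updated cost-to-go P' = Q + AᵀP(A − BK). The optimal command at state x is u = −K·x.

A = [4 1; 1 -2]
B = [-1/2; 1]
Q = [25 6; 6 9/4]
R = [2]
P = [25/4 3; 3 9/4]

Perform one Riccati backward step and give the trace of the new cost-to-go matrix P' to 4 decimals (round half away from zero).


BᵀP = [-0.1250 0.7500]
S = R + BᵀPB = [2] + [0.8125] = [2.8125]
BᵀPA = [0.2500 -1.6250]
K = S⁻¹·BᵀPA = [0.0889 -0.5778]
A−BK = [4.0444 0.7111; 0.9111 -1.4222]
AᵀP(A−BK) = [126.2278 -0.3556; -0.3556 2.3111]
P' = Q + AᵀP(A−BK) = [151.2278 5.6444; 5.6444 4.5611]
tr(P') = 155.7889

155.7889


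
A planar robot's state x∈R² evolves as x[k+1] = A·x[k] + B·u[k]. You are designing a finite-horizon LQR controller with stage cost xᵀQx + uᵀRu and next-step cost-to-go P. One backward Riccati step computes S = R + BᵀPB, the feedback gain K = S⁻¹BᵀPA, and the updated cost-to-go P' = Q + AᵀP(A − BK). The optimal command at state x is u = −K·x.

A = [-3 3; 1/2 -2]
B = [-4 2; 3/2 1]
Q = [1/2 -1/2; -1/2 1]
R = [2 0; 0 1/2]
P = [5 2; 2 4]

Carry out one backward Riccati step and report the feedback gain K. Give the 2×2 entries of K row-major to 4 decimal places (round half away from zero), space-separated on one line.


0.5366 -0.9161 -0.3902 -0.3993

BᵀP = [-17.0000 -2.0000; 12.0000 8.0000]
S = R + BᵀPB = [2 0; 0 1/2] + [65.0000 -36.0000; -36.0000 32.0000] = [67.0000 -36.0000; -36.0000 32.5000]
BᵀPA = [50.0000 -47.0000; -32.0000 20.0000]
K = S⁻¹·BᵀPA = [0.5366 -0.9161; -0.3902 -0.3993]
A−BK = [-0.0732 0.1344; 0.0854 -0.2266]
AᵀP(A−BK) = [0.6829 -0.9756; -0.9756 1.9319]
P' = Q + AᵀP(A−BK) = [1.1829 -1.4756; -1.4756 2.9319]
tr(P') = 4.1149


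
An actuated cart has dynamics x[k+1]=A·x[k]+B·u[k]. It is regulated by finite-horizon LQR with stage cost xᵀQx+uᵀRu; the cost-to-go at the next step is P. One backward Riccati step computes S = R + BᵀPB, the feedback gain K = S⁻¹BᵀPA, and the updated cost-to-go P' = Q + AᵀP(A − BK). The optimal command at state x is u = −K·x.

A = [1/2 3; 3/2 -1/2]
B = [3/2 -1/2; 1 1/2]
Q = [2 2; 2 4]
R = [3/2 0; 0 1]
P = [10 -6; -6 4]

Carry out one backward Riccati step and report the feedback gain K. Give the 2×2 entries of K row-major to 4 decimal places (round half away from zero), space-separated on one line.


0.0769 1.3750 0.5385 -2.2500

BᵀP = [9.0000 -5.0000; -8.0000 5.0000]
S = R + BᵀPB = [3/2 0; 0 1] + [8.5000 -7.0000; -7.0000 6.5000] = [10.0000 -7.0000; -7.0000 7.5000]
BᵀPA = [-3.0000 29.5000; 3.5000 -26.5000]
K = S⁻¹·BᵀPA = [0.0769 1.3750; 0.5385 -2.2500]
A−BK = [0.6538 -0.1875; 1.1538 -0.7500]
AᵀP(A−BK) = [0.8462 -1.5000; -1.5000 8.8125]
P' = Q + AᵀP(A−BK) = [2.8462 0.5000; 0.5000 12.8125]
tr(P') = 15.6587


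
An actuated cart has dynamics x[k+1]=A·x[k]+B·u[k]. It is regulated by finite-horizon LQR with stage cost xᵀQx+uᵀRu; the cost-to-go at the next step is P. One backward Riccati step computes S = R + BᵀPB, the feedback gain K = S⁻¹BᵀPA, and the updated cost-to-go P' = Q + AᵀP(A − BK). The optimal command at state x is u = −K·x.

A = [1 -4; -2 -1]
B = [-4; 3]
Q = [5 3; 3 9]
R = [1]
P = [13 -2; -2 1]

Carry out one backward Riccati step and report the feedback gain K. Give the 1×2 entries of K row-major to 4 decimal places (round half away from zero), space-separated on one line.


BᵀP = [-58.0000 11.0000]
S = R + BᵀPB = [1] + [265.0000] = [266.0000]
BᵀPA = [-80.0000 221.0000]
K = S⁻¹·BᵀPA = [-0.3008 0.8308]
A−BK = [-0.2030 -0.6767; -1.0977 -3.4925]
AᵀP(A−BK) = [0.9398 2.4662; 2.4662 9.3872]
P' = Q + AᵀP(A−BK) = [5.9398 5.4662; 5.4662 18.3872]
tr(P') = 24.3271

-0.3008 0.8308


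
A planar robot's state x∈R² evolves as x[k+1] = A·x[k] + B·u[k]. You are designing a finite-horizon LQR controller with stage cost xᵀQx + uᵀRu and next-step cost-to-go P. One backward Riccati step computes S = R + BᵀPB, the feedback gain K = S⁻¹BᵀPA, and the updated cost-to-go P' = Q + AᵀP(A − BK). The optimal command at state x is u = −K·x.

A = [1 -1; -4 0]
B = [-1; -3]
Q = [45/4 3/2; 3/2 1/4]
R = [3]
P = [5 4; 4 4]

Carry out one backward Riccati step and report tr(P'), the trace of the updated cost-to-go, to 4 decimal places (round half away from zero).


BᵀP = [-17.0000 -16.0000]
S = R + BᵀPB = [3] + [65.0000] = [68.0000]
BᵀPA = [47.0000 17.0000]
K = S⁻¹·BᵀPA = [0.6912 0.2500]
A−BK = [1.6912 -0.7500; -1.9265 0.7500]
AᵀP(A−BK) = [4.5147 -0.7500; -0.7500 0.7500]
P' = Q + AᵀP(A−BK) = [15.7647 0.7500; 0.7500 1.0000]
tr(P') = 16.7647

16.7647


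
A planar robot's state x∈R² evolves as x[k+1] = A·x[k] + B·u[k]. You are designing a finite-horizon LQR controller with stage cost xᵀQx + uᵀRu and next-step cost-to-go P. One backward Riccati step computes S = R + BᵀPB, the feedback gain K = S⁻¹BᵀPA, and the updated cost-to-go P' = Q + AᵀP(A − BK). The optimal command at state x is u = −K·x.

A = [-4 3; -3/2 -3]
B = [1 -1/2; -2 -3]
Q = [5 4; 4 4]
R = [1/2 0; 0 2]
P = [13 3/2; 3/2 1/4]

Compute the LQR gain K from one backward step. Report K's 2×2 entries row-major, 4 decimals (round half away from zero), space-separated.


BᵀP = [10.0000 1.0000; -11.0000 -1.5000]
S = R + BᵀPB = [1/2 0; 0 2] + [8.0000 -8.0000; -8.0000 10.0000] = [8.5000 -8.0000; -8.0000 12.0000]
BᵀPA = [-41.5000 27.0000; 46.2500 -28.5000]
K = S⁻¹·BᵀPA = [-3.3684 2.5263; 1.6086 -0.6908]
A−BK = [0.1727 0.1283; -3.4112 -0.0197]
AᵀP(A−BK) = [12.3775 -6.8339; -6.8339 4.3520]
P' = Q + AᵀP(A−BK) = [17.3775 -2.8339; -2.8339 8.3520]
tr(P') = 25.7294

-3.3684 2.5263 1.6086 -0.6908


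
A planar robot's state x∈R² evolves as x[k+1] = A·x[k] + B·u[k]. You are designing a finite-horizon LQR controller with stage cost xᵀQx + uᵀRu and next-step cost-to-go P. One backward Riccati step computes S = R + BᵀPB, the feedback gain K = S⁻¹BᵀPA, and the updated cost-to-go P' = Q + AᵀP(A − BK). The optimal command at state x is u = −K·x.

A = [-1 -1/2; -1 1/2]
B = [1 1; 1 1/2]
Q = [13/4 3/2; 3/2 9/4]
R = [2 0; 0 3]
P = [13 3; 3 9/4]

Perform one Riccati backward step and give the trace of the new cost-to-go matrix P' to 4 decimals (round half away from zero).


7.6775

BᵀP = [16.0000 5.2500; 14.5000 4.1250]
S = R + BᵀPB = [2 0; 0 3] + [21.2500 18.6250; 18.6250 16.5625] = [23.2500 18.6250; 18.6250 19.5625]
BᵀPA = [-21.2500 -5.3750; -18.6250 -5.1875]
K = S⁻¹·BᵀPA = [-0.6375 -0.0790; -0.3451 -0.1899]
A−BK = [-0.0174 -0.2310; -0.1899 0.6740]
AᵀP(A−BK) = [1.2750 0.1581; 0.1581 0.9024]
P' = Q + AᵀP(A−BK) = [4.5250 1.6581; 1.6581 3.1524]
tr(P') = 7.6775


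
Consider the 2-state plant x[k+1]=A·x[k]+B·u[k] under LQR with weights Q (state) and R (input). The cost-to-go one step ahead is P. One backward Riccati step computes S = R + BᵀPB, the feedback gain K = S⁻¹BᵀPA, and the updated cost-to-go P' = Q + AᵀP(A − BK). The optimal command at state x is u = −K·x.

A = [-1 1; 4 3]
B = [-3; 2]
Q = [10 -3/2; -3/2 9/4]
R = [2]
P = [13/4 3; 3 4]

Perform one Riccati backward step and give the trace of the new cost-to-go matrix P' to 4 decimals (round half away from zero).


108.6944

BᵀP = [-3.7500 -1.0000]
S = R + BᵀPB = [2] + [9.2500] = [11.2500]
BᵀPA = [-0.2500 -6.7500]
K = S⁻¹·BᵀPA = [-0.0222 -0.6000]
A−BK = [-1.0667 -0.8000; 4.0444 4.2000]
AᵀP(A−BK) = [43.2444 47.6000; 47.6000 53.2000]
P' = Q + AᵀP(A−BK) = [53.2444 46.1000; 46.1000 55.4500]
tr(P') = 108.6944


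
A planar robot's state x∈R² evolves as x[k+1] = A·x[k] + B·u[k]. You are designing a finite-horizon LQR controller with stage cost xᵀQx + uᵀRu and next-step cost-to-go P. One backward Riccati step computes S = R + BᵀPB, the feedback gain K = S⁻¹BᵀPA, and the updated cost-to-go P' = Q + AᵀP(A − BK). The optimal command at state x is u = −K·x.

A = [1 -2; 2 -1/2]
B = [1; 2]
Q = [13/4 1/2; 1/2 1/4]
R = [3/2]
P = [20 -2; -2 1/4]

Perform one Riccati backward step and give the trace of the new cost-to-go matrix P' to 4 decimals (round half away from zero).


BᵀP = [16.0000 -1.5000]
S = R + BᵀPB = [3/2] + [13.0000] = [14.5000]
BᵀPA = [13.0000 -31.2500]
K = S⁻¹·BᵀPA = [0.8966 -2.1552]
A−BK = [0.1034 0.1552; 0.2069 3.8103]
AᵀP(A−BK) = [1.3448 -3.2328; -3.2328 8.7134]
P' = Q + AᵀP(A−BK) = [4.5948 -2.7328; -2.7328 8.9634]
tr(P') = 13.5582

13.5582


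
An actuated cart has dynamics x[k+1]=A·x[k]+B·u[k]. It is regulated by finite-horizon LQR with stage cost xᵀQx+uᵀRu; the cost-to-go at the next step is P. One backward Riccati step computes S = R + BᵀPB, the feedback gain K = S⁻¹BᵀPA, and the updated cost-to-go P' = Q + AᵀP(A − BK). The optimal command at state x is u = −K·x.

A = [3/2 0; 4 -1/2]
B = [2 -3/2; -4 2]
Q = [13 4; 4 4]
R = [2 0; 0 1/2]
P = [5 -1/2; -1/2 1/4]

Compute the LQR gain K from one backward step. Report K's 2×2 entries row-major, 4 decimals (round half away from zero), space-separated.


BᵀP = [12.0000 -2.0000; -8.5000 1.2500]
S = R + BᵀPB = [2 0; 0 1/2] + [32.0000 -22.0000; -22.0000 15.2500] = [34.0000 -22.0000; -22.0000 15.7500]
BᵀPA = [10.0000 1.0000; -7.7500 -0.6250]
K = S⁻¹·BᵀPA = [-0.2524 0.0388; -0.8447 0.0146]
A−BK = [0.7379 -0.0558; 4.6796 -0.3738]
AᵀP(A−BK) = [5.2282 -0.4005; -0.4005 0.0328]
P' = Q + AᵀP(A−BK) = [18.2282 3.5995; 3.5995 4.0328]
tr(P') = 22.2609

-0.2524 0.0388 -0.8447 0.0146


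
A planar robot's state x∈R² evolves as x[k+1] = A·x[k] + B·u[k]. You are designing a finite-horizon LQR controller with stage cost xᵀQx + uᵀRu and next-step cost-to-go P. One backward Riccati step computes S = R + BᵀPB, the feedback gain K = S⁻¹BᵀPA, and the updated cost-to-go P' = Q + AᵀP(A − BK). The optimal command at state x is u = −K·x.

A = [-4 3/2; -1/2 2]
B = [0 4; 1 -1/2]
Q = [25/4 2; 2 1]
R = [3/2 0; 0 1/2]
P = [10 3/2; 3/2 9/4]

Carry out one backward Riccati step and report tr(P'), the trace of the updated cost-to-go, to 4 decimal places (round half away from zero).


BᵀP = [1.5000 2.2500; 39.2500 4.8750]
S = R + BᵀPB = [3/2 0; 0 1/2] + [2.2500 4.8750; 4.8750 154.5625] = [3.7500 4.8750; 4.8750 155.0625]
BᵀPA = [-7.1250 6.7500; -159.4375 68.6250]
K = S⁻¹·BᵀPA = [-0.5873 1.2769; -1.0097 0.4024]
A−BK = [0.0390 -0.1097; -0.4175 0.9244]
AᵀP(A−BK) = [1.3859 -2.1165; -2.1165 4.2651]
P' = Q + AᵀP(A−BK) = [7.6359 -0.1165; -0.1165 5.2651]
tr(P') = 12.9010

12.9010


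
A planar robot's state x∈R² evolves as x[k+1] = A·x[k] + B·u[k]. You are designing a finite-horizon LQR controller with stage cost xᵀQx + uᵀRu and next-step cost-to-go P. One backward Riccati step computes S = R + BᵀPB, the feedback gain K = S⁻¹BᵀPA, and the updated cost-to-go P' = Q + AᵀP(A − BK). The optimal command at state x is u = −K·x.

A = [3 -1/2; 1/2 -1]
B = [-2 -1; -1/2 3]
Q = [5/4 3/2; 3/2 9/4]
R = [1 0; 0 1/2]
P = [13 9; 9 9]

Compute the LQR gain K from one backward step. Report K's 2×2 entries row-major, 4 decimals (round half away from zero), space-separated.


-1.4236 0.3780 -0.0413 -0.2720

BᵀP = [-30.5000 -22.5000; 14.0000 18.0000]
S = R + BᵀPB = [1 0; 0 1/2] + [72.2500 -37.0000; -37.0000 40.0000] = [73.2500 -37.0000; -37.0000 40.5000]
BᵀPA = [-102.7500 37.7500; 51.0000 -25.0000]
K = S⁻¹·BᵀPA = [-1.4236 0.3780; -0.0413 -0.2720]
A−BK = [0.1115 -0.0160; -0.0879 0.0049]
AᵀP(A−BK) = [2.0822 -0.5420; -0.5420 0.1820]
P' = Q + AᵀP(A−BK) = [3.3322 0.9580; 0.9580 2.4320]
tr(P') = 5.7642


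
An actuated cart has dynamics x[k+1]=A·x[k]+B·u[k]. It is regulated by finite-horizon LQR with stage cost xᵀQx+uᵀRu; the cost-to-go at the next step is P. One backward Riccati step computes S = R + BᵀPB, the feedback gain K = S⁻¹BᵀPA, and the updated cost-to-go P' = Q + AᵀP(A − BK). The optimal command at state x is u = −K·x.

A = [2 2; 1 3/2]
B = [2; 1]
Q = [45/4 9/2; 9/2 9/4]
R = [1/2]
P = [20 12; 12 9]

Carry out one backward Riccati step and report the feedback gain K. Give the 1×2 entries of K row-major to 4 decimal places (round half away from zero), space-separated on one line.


0.9964 1.1164

BᵀP = [52.0000 33.0000]
S = R + BᵀPB = [1/2] + [137.0000] = [137.5000]
BᵀPA = [137.0000 153.5000]
K = S⁻¹·BᵀPA = [0.9964 1.1164]
A−BK = [0.0073 -0.2327; 0.0036 0.3836]
AᵀP(A−BK) = [0.4982 0.5582; 0.5582 0.8882]
P' = Q + AᵀP(A−BK) = [11.7482 5.0582; 5.0582 3.1382]
tr(P') = 14.8864


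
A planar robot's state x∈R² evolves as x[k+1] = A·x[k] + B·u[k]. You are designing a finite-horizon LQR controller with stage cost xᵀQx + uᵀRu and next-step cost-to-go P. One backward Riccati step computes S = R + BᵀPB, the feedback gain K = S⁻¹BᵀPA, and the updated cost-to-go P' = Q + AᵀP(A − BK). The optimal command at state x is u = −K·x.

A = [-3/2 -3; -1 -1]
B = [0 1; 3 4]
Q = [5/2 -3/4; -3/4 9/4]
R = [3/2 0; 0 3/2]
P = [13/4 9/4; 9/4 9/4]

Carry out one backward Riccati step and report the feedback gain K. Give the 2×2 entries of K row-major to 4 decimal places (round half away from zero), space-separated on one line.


0.0608 0.2432 -0.5392 -0.9568

BᵀP = [6.7500 6.7500; 12.2500 11.2500]
S = R + BᵀPB = [3/2 0; 0 3/2] + [20.2500 33.7500; 33.7500 57.2500] = [21.7500 33.7500; 33.7500 58.7500]
BᵀPA = [-16.8750 -27.0000; -29.6250 -48.0000]
K = S⁻¹·BᵀPA = [0.0608 0.2432; -0.5392 -0.9568]
A−BK = [-0.9608 -2.0432; 0.9743 2.0973]
AᵀP(A−BK) = [1.3652 2.7608; 2.7608 5.6432]
P' = Q + AᵀP(A−BK) = [3.8652 2.0108; 2.0108 7.8932]
tr(P') = 11.7584


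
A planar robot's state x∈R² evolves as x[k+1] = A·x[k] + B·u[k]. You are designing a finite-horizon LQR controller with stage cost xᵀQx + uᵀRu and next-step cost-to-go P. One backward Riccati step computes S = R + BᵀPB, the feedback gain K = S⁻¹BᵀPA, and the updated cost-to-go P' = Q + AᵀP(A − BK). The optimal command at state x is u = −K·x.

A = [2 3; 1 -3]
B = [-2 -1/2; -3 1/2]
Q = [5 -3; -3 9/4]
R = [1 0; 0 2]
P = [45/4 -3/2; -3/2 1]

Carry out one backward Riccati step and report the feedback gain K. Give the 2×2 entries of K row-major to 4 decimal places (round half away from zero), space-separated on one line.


BᵀP = [-18.0000 0.0000; -6.3750 1.2500]
S = R + BᵀPB = [1 0; 0 2] + [36.0000 9.0000; 9.0000 3.8125] = [37.0000 9.0000; 9.0000 5.8125]
BᵀPA = [-36.0000 -54.0000; -11.5000 -22.8750]
K = S⁻¹·BᵀPA = [-0.7888 -0.8056; -0.7571 -2.6881]
A−BK = [0.0438 0.0448; -0.9879 -4.0727]
AᵀP(A−BK) = [2.8960 9.0853; 9.0853 32.2573]
P' = Q + AᵀP(A−BK) = [7.8960 6.0853; 6.0853 34.5073]
tr(P') = 42.4034

-0.7888 -0.8056 -0.7571 -2.6881


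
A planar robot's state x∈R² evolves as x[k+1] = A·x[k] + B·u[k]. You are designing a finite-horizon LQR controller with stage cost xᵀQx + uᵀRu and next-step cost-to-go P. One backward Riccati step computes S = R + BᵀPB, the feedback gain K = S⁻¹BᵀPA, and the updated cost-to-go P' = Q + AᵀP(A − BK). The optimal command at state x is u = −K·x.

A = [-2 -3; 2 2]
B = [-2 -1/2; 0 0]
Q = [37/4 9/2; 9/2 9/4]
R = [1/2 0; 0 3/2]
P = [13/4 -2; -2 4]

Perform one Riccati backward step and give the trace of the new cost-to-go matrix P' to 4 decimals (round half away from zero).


36.9977

BᵀP = [-6.5000 4.0000; -1.6250 1.0000]
S = R + BᵀPB = [1/2 0; 0 3/2] + [13.0000 3.2500; 3.2500 0.8125] = [13.5000 3.2500; 3.2500 2.3125]
BᵀPA = [21.0000 27.5000; 5.2500 6.8750]
K = S⁻¹·BᵀPA = [1.5250 1.9970; 0.1271 0.1664]
A−BK = [1.1135 1.0772; 2.0000 2.0000]
AᵀP(A−BK) = [12.3086 12.6899; 12.6899 13.1891]
P' = Q + AᵀP(A−BK) = [21.5586 17.1899; 17.1899 15.4391]
tr(P') = 36.9977


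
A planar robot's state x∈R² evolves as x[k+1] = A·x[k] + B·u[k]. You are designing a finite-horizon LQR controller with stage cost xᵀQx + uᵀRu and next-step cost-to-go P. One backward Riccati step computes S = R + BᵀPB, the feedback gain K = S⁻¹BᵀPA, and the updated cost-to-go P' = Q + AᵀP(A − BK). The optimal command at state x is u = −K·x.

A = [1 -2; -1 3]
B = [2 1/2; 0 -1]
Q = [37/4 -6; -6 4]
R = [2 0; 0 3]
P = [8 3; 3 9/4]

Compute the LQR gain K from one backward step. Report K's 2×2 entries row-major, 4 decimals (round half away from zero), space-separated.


0.2776 -0.3630 0.2811 -0.8292

BᵀP = [16.0000 6.0000; 1.0000 -0.7500]
S = R + BᵀPB = [2 0; 0 3] + [32.0000 2.0000; 2.0000 1.2500] = [34.0000 2.0000; 2.0000 4.2500]
BᵀPA = [10.0000 -14.0000; 1.7500 -4.2500]
K = S⁻¹·BᵀPA = [0.2776 -0.3630; 0.2811 -0.8292]
A−BK = [0.3043 -0.8594; -0.7189 2.1708]
AᵀP(A−BK) = [0.9822 -2.6690; -2.6690 7.6441]
P' = Q + AᵀP(A−BK) = [10.2322 -8.6690; -8.6690 11.6441]
tr(P') = 21.8763


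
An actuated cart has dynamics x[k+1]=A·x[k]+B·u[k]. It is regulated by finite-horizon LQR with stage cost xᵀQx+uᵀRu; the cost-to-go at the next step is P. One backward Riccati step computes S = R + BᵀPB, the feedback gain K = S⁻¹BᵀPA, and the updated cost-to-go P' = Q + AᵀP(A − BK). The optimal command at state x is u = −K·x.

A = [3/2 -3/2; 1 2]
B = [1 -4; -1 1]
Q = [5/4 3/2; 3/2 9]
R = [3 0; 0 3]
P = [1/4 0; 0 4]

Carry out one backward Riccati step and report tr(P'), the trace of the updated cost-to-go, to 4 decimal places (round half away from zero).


BᵀP = [0.2500 -4.0000; -1.0000 4.0000]
S = R + BᵀPB = [3 0; 0 3] + [4.2500 -5.0000; -5.0000 8.0000] = [7.2500 -5.0000; -5.0000 11.0000]
BᵀPA = [-3.6250 -8.3750; 2.5000 9.5000]
K = S⁻¹·BᵀPA = [-0.5000 -0.8151; 0.0000 0.4932]
A−BK = [2.0000 1.2877; 0.5000 0.6918]
AᵀP(A−BK) = [2.7500 3.2500; 3.2500 5.0514]
P' = Q + AᵀP(A−BK) = [4.0000 4.7500; 4.7500 14.0514]
tr(P') = 18.0514

18.0514


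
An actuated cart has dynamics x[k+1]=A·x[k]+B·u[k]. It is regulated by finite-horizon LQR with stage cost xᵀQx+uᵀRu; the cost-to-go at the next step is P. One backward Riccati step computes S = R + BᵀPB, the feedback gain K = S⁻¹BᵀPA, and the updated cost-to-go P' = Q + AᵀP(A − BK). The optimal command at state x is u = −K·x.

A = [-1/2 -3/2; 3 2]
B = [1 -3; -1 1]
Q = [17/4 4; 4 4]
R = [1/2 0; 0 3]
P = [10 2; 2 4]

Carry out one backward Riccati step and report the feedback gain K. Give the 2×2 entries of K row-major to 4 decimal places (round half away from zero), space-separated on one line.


BᵀP = [8.0000 -2.0000; -28.0000 -2.0000]
S = R + BᵀPB = [1/2 0; 0 3] + [10.0000 -26.0000; -26.0000 82.0000] = [10.5000 -26.0000; -26.0000 85.0000]
BᵀPA = [-10.0000 -16.0000; 8.0000 38.0000]
K = S⁻¹·BᵀPA = [-2.9654 -1.7182; -0.8129 -0.0785]
A−BK = [0.0266 -0.0173; 0.8476 0.3603]
AᵀP(A−BK) = [9.3499 3.9457; 3.9457 1.9919]
P' = Q + AᵀP(A−BK) = [13.5999 7.9457; 7.9457 5.9919]
tr(P') = 19.5918

-2.9654 -1.7182 -0.8129 -0.0785


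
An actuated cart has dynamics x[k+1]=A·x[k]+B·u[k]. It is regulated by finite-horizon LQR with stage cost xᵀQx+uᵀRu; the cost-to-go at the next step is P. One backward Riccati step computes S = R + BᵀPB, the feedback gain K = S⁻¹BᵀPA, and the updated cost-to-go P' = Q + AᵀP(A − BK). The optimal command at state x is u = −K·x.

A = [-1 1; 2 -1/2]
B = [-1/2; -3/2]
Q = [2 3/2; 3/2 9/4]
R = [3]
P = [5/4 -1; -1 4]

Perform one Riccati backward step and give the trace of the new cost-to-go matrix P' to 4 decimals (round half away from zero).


14.4928

BᵀP = [0.8750 -5.5000]
S = R + BᵀPB = [3] + [7.8125] = [10.8125]
BᵀPA = [-11.8750 3.6250]
K = S⁻¹·BᵀPA = [-1.0983 0.3353]
A−BK = [-1.5491 1.1676; 0.3526 0.0029]
AᵀP(A−BK) = [8.2081 -3.7688; -3.7688 2.0347]
P' = Q + AᵀP(A−BK) = [10.2081 -2.2688; -2.2688 4.2847]
tr(P') = 14.4928


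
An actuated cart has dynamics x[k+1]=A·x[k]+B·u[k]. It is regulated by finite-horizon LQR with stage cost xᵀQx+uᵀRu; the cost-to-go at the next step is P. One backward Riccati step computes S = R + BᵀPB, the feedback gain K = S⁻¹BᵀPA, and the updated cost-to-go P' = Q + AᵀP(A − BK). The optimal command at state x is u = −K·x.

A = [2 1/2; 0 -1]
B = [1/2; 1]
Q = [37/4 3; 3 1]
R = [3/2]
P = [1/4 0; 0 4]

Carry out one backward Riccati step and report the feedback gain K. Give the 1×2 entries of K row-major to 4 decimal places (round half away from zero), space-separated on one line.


BᵀP = [0.1250 4.0000]
S = R + BᵀPB = [3/2] + [4.0625] = [5.5625]
BᵀPA = [0.2500 -3.9375]
K = S⁻¹·BᵀPA = [0.0449 -0.7079]
A−BK = [1.9775 0.8539; -0.0449 -0.2921]
AᵀP(A−BK) = [0.9888 0.4270; 0.4270 1.2753]
P' = Q + AᵀP(A−BK) = [10.2388 3.4270; 3.4270 2.2753]
tr(P') = 12.5140

0.0449 -0.7079


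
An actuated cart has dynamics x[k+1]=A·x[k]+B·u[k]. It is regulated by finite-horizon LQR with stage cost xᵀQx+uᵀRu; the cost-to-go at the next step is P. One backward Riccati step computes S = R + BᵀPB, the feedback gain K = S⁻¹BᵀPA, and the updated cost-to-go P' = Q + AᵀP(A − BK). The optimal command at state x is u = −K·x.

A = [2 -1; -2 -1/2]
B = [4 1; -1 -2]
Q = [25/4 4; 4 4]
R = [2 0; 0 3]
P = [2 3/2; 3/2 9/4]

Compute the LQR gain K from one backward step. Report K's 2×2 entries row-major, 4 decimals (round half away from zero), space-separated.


0.2487 -0.3342 0.5311 0.2707

BᵀP = [6.5000 3.7500; -1.0000 -3.0000]
S = R + BᵀPB = [2 0; 0 3] + [22.2500 -1.0000; -1.0000 5.0000] = [24.2500 -1.0000; -1.0000 8.0000]
BᵀPA = [5.5000 -8.3750; 4.0000 2.5000]
K = S⁻¹·BᵀPA = [0.2487 -0.3342; 0.5311 0.2707]
A−BK = [0.4741 0.0661; -0.6891 -0.2927]
AᵀP(A−BK) = [1.5078 0.5052; 0.5052 0.5868]
P' = Q + AᵀP(A−BK) = [7.7578 4.5052; 4.5052 4.5868]
tr(P') = 12.3446


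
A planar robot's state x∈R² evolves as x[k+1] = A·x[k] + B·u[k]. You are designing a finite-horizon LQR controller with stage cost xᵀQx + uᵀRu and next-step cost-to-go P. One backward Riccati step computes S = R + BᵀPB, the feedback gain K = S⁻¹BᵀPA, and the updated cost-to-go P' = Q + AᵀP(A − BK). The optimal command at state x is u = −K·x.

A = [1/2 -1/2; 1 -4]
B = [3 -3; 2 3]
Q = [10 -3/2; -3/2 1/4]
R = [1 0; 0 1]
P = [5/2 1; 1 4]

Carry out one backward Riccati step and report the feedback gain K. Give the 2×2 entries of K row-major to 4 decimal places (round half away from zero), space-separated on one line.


BᵀP = [9.5000 11.0000; -4.5000 9.0000]
S = R + BᵀPB = [1 0; 0 1] + [50.5000 4.5000; 4.5000 40.5000] = [51.5000 4.5000; 4.5000 41.5000]
BᵀPA = [15.7500 -48.7500; 6.7500 -33.7500]
K = S⁻¹·BᵀPA = [0.2944 -0.8839; 0.1307 -0.7174]
A−BK = [0.0090 -0.0005; 0.0190 -0.0799]
AᵀP(A−BK) = [0.1058 -0.3608; -0.3608 1.3216]
P' = Q + AᵀP(A−BK) = [10.1058 -1.8608; -1.8608 1.5716]
tr(P') = 11.6774

0.2944 -0.8839 0.1307 -0.7174


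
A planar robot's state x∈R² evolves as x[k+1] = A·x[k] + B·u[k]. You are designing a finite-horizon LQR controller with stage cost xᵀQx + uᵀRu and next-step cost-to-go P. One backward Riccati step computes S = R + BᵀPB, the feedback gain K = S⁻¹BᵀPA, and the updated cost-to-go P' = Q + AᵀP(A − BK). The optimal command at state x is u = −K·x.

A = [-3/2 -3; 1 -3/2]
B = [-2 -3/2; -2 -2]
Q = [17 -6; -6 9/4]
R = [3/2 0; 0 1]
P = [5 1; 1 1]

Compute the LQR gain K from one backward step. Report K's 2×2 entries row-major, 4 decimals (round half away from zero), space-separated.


BᵀP = [-12.0000 -4.0000; -9.5000 -3.5000]
S = R + BᵀPB = [3/2 0; 0 1] + [32.0000 26.0000; 26.0000 21.2500] = [33.5000 26.0000; 26.0000 22.2500]
BᵀPA = [14.0000 42.0000; 10.7500 33.7500]
K = S⁻¹·BᵀPA = [0.4613 0.8216; -0.0559 0.5568]
A−BK = [-0.6613 -0.5216; 1.8108 1.2568]
AᵀP(A−BK) = [3.3928 2.7622; 2.7622 2.9514]
P' = Q + AᵀP(A−BK) = [20.3928 -3.2378; -3.2378 5.2014]
tr(P') = 25.5941

0.4613 0.8216 -0.0559 0.5568


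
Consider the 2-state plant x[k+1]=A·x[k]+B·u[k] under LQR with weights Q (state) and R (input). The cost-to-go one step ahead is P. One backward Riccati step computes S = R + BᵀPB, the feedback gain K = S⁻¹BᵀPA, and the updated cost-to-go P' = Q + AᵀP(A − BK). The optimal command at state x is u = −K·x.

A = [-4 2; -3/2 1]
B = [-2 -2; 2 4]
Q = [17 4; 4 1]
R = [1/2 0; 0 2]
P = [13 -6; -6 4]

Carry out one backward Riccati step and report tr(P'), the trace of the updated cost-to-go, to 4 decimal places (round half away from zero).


BᵀP = [-38.0000 20.0000; -50.0000 28.0000]
S = R + BᵀPB = [1/2 0; 0 2] + [116.0000 156.0000; 156.0000 212.0000] = [116.5000 156.0000; 156.0000 214.0000]
BᵀPA = [122.0000 -56.0000; 158.0000 -72.0000]
K = S⁻¹·BᵀPA = [2.4538 -1.2639; -1.0504 0.5849]
A−BK = [-1.1933 0.6420; -2.2059 1.1882]
AᵀP(A−BK) = [11.6050 -6.2185; -6.2185 3.3345]
P' = Q + AᵀP(A−BK) = [28.6050 -2.2185; -2.2185 4.3345]
tr(P') = 32.9395

32.9395


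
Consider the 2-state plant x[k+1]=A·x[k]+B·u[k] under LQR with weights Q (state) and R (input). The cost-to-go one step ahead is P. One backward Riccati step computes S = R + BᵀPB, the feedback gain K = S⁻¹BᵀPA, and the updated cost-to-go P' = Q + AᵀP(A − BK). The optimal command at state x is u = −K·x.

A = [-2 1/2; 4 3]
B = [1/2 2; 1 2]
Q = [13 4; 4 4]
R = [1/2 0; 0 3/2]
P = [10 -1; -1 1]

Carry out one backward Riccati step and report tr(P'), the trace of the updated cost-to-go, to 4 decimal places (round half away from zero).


50.3452

BᵀP = [4.0000 0.5000; 18.0000 0.0000]
S = R + BᵀPB = [1/2 0; 0 3/2] + [2.5000 9.0000; 9.0000 36.0000] = [3.0000 9.0000; 9.0000 37.5000]
BᵀPA = [-6.0000 3.5000; -36.0000 9.0000]
K = S⁻¹·BᵀPA = [3.1429 1.5952; -1.7143 -0.1429]
A−BK = [-0.1429 -0.0119; 4.2857 1.6905]
AᵀP(A−BK) = [29.1429 10.4286; 10.4286 4.2024]
P' = Q + AᵀP(A−BK) = [42.1429 14.4286; 14.4286 8.2024]
tr(P') = 50.3452


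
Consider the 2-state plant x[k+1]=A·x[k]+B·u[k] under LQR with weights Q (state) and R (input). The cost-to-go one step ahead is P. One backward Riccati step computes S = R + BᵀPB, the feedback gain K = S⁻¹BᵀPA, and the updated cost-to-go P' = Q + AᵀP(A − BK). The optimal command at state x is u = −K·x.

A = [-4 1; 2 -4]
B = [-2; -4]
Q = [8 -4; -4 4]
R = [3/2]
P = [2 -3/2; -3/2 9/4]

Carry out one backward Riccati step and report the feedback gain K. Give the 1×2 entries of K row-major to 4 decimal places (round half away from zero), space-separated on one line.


BᵀP = [2.0000 -6.0000]
S = R + BᵀPB = [3/2] + [20.0000] = [21.5000]
BᵀPA = [-20.0000 26.0000]
K = S⁻¹·BᵀPA = [-0.9302 1.2093]
A−BK = [-5.8605 3.4186; -1.7209 0.8372]
AᵀP(A−BK) = [46.3953 -28.8140; -28.8140 18.5581]
P' = Q + AᵀP(A−BK) = [54.3953 -32.8140; -32.8140 22.5581]
tr(P') = 76.9535

-0.9302 1.2093


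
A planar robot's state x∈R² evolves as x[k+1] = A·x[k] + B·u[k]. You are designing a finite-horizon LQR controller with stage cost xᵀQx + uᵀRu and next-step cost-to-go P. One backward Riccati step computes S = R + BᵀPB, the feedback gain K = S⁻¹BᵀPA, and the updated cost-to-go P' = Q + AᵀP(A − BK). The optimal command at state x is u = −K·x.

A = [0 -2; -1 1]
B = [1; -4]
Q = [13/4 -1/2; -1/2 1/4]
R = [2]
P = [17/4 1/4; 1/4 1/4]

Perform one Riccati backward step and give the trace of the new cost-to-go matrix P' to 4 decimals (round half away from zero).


13.5606

BᵀP = [3.2500 -0.7500]
S = R + BᵀPB = [2] + [6.2500] = [8.2500]
BᵀPA = [0.7500 -7.2500]
K = S⁻¹·BᵀPA = [0.0909 -0.8788]
A−BK = [-0.0909 -1.1212; -0.6364 -2.5152]
AᵀP(A−BK) = [0.1818 0.9091; 0.9091 9.8788]
P' = Q + AᵀP(A−BK) = [3.4318 0.4091; 0.4091 10.1288]
tr(P') = 13.5606


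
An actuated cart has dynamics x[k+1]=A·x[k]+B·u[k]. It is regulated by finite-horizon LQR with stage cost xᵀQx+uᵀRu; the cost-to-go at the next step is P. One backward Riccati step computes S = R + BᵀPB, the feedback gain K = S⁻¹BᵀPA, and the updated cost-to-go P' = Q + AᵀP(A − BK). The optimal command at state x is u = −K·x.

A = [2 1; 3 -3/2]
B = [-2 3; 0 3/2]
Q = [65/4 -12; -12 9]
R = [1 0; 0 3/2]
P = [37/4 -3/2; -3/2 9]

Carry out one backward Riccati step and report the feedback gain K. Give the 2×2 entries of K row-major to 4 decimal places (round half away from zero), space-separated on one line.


BᵀP = [-18.5000 3.0000; 25.5000 9.0000]
S = R + BᵀPB = [1 0; 0 3/2] + [37.0000 -51.0000; -51.0000 90.0000] = [38.0000 -51.0000; -51.0000 91.5000]
BᵀPA = [-28.0000 -23.0000; 78.0000 12.0000]
K = S⁻¹·BᵀPA = [1.6164 -1.7038; 1.7534 -0.8185]
A−BK = [-0.0274 0.0479; 0.3699 -0.2723]
AᵀP(A−BK) = [8.4932 -5.8630; -5.8630 4.6353]
P' = Q + AᵀP(A−BK) = [24.7432 -17.8630; -17.8630 13.6353]
tr(P') = 38.3784

1.6164 -1.7038 1.7534 -0.8185


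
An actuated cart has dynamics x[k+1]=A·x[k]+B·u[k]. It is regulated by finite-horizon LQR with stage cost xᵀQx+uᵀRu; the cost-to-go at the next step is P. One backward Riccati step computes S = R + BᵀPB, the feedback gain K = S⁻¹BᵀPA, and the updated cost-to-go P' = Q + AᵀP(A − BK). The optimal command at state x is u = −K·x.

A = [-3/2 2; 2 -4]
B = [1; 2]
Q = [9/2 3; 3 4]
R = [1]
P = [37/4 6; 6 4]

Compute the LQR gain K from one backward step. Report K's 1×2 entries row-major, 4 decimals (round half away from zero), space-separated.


BᵀP = [21.2500 14.0000]
S = R + BᵀPB = [1] + [49.2500] = [50.2500]
BᵀPA = [-3.8750 -13.5000]
K = S⁻¹·BᵀPA = [-0.0771 -0.2687]
A−BK = [-1.4229 2.2687; 2.1542 -3.4627]
AᵀP(A−BK) = [0.5137 -0.7910; -0.7910 1.3731]
P' = Q + AᵀP(A−BK) = [5.0137 2.2090; 2.2090 5.3731]
tr(P') = 10.3868

-0.0771 -0.2687


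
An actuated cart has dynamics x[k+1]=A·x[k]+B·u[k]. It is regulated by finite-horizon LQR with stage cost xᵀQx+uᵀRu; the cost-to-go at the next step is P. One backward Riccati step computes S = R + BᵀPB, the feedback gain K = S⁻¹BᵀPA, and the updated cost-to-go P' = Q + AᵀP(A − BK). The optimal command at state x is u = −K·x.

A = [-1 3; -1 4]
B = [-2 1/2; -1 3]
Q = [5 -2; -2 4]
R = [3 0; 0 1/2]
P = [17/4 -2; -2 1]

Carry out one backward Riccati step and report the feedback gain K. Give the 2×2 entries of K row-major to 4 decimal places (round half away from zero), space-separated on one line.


0.1976 -0.5095 0.1619 -0.1524

BᵀP = [-6.5000 3.0000; -3.8750 2.0000]
S = R + BᵀPB = [3 0; 0 1/2] + [10.0000 5.7500; 5.7500 4.0625] = [13.0000 5.7500; 5.7500 4.5625]
BᵀPA = [3.5000 -7.5000; 1.8750 -3.6250]
K = S⁻¹·BᵀPA = [0.1976 -0.5095; 0.1619 -0.1524]
A−BK = [-0.6857 2.0571; -1.2881 3.9476]
AᵀP(A−BK) = [0.2548 -0.6810; -0.6810 1.8762]
P' = Q + AᵀP(A−BK) = [5.2548 -2.6810; -2.6810 5.8762]
tr(P') = 11.1310


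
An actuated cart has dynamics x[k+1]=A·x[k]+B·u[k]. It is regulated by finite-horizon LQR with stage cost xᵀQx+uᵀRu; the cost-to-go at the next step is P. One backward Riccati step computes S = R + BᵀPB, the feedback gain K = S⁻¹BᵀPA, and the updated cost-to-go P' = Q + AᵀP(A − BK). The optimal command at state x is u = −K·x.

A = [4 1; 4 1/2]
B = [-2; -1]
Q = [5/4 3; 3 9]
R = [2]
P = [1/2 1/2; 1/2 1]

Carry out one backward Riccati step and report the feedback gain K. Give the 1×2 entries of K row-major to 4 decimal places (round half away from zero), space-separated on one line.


-2.0000 -0.3571

BᵀP = [-1.5000 -2.0000]
S = R + BᵀPB = [2] + [5.0000] = [7.0000]
BᵀPA = [-14.0000 -2.5000]
K = S⁻¹·BᵀPA = [-2.0000 -0.3571]
A−BK = [0.0000 0.2857; 2.0000 0.1429]
AᵀP(A−BK) = [12.0000 2.0000; 2.0000 0.3571]
P' = Q + AᵀP(A−BK) = [13.2500 5.0000; 5.0000 9.3571]
tr(P') = 22.6071


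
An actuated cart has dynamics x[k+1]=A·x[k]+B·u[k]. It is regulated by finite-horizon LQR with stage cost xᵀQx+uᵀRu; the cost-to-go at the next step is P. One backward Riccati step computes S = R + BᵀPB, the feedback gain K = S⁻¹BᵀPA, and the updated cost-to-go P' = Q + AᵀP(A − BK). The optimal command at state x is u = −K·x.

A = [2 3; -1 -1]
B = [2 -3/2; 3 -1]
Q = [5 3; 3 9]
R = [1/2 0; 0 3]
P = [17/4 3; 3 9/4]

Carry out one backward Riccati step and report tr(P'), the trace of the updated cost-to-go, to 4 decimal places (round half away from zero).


15.5561

BᵀP = [17.5000 12.7500; -9.3750 -6.7500]
S = R + BᵀPB = [1/2 0; 0 3] + [73.2500 -39.0000; -39.0000 20.8125] = [73.7500 -39.0000; -39.0000 23.8125]
BᵀPA = [22.2500 39.7500; -12.0000 -21.3750]
K = S⁻¹·BᵀPA = [0.2629 0.4802; -0.0734 -0.1112]
A−BK = [1.3642 1.8728; -1.8621 -2.5517]
AᵀP(A−BK) = [0.5201 0.7316; 0.7316 1.0360]
P' = Q + AᵀP(A−BK) = [5.5201 3.7316; 3.7316 10.0360]
tr(P') = 15.5561


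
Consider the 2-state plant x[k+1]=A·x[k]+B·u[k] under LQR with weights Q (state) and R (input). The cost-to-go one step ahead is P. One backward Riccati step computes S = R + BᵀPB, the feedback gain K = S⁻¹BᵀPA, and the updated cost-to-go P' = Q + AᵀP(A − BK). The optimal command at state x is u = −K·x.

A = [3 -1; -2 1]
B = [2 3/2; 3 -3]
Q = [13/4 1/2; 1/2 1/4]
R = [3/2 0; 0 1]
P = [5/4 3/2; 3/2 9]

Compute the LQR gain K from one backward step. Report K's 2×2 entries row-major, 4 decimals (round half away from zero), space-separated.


BᵀP = [7.0000 30.0000; -2.6250 -24.7500]
S = R + BᵀPB = [3/2 0; 0 1] + [104.0000 -79.5000; -79.5000 70.3125] = [105.5000 -79.5000; -79.5000 71.3125]
BᵀPA = [-39.0000 23.0000; 41.6250 -22.1250]
K = S⁻¹·BᵀPA = [0.4388 -0.0987; 1.0729 -0.4203]
A−BK = [0.5130 -0.1722; -0.0978 0.0352]
AᵀP(A−BK) = [1.7045 -0.6049; -0.6049 0.2213]
P' = Q + AᵀP(A−BK) = [4.9545 -0.1049; -0.1049 0.4713]
tr(P') = 5.4258

0.4388 -0.0987 1.0729 -0.4203


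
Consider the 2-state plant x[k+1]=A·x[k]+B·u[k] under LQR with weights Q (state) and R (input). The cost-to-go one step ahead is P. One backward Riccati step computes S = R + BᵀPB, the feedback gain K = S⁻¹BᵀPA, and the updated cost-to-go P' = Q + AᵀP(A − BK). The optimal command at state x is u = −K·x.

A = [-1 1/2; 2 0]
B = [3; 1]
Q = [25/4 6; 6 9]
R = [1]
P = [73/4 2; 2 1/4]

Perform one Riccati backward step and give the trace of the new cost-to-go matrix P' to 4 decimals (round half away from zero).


15.4952

BᵀP = [56.7500 6.2500]
S = R + BᵀPB = [1] + [176.5000] = [177.5000]
BᵀPA = [-44.2500 28.3750]
K = S⁻¹·BᵀPA = [-0.2493 0.1599]
A−BK = [-0.2521 0.0204; 2.2493 -0.1599]
AᵀP(A−BK) = [0.2187 -0.0512; -0.0512 0.0265]
P' = Q + AᵀP(A−BK) = [6.4687 5.9488; 5.9488 9.0265]
tr(P') = 15.4952


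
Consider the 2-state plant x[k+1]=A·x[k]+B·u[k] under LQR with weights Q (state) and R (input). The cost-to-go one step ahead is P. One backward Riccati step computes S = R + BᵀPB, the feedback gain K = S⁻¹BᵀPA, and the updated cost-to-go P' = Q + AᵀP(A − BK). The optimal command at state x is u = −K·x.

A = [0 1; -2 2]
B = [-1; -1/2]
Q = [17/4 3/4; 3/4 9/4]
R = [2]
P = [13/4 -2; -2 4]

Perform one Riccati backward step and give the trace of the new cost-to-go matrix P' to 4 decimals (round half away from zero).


BᵀP = [-2.2500 0.0000]
S = R + BᵀPB = [2] + [2.2500] = [4.2500]
BᵀPA = [0.0000 -2.2500]
K = S⁻¹·BᵀPA = [0.0000 -0.5294]
A−BK = [0.0000 0.4706; -2.0000 1.7353]
AᵀP(A−BK) = [16.0000 -12.0000; -12.0000 10.0588]
P' = Q + AᵀP(A−BK) = [20.2500 -11.2500; -11.2500 12.3088]
tr(P') = 32.5588

32.5588


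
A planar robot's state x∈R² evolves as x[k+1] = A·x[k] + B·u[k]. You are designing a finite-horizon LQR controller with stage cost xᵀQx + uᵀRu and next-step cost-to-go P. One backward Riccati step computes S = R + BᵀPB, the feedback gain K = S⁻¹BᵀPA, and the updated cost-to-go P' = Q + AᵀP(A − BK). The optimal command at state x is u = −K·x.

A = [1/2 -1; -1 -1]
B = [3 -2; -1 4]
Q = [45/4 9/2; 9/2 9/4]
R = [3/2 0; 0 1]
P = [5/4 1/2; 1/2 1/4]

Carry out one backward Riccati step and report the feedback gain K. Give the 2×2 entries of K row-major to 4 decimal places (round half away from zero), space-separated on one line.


BᵀP = [3.2500 1.2500; -0.5000 0.0000]
S = R + BᵀPB = [3/2 0; 0 1] + [8.5000 -1.5000; -1.5000 1.0000] = [10.0000 -1.5000; -1.5000 2.0000]
BᵀPA = [0.3750 -4.5000; -0.2500 0.5000]
K = S⁻¹·BᵀPA = [0.0211 -0.4648; -0.1092 -0.0986]
A−BK = [0.2183 0.1972; -0.5423 -1.0704]
AᵀP(A−BK) = [0.0273 0.0246; 0.0246 0.4577]
P' = Q + AᵀP(A−BK) = [11.2773 4.5246; 4.5246 2.7077]
tr(P') = 13.9850

0.0211 -0.4648 -0.1092 -0.0986


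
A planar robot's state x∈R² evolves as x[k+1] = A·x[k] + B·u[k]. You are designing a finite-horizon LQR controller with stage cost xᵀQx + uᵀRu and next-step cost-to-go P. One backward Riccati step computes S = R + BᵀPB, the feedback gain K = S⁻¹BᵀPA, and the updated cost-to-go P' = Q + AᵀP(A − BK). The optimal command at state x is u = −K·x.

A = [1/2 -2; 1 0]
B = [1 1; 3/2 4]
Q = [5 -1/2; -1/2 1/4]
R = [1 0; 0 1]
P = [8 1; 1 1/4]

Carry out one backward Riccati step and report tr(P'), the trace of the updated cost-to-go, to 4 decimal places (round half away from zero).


8.0664

BᵀP = [9.5000 1.3750; 12.0000 2.0000]
S = R + BᵀPB = [1 0; 0 1] + [11.5625 15.0000; 15.0000 20.0000] = [12.5625 15.0000; 15.0000 21.0000]
BᵀPA = [6.1250 -19.0000; 8.0000 -24.0000]
K = S⁻¹·BᵀPA = [0.2222 -1.0048; 0.2222 -0.4251]
A−BK = [0.0556 -0.5700; -0.2222 3.2077]
AᵀP(A−BK) = [0.1111 -0.4444; -0.4444 2.7053]
P' = Q + AᵀP(A−BK) = [5.1111 -0.9444; -0.9444 2.9553]
tr(P') = 8.0664


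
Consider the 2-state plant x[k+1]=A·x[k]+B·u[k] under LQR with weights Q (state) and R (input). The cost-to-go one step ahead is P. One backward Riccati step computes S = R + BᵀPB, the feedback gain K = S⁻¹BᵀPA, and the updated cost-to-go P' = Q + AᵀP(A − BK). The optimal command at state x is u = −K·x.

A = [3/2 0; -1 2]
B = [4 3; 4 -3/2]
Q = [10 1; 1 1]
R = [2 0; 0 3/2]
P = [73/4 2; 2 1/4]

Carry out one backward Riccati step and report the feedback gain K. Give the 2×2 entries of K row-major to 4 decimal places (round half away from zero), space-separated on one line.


0.1582 0.0861 0.2407 -0.0574

BᵀP = [81.0000 9.0000; 51.7500 5.6250]
S = R + BᵀPB = [2 0; 0 3/2] + [360.0000 229.5000; 229.5000 146.8125] = [362.0000 229.5000; 229.5000 148.3125]
BᵀPA = [112.5000 18.0000; 72.0000 11.2500]
K = S⁻¹·BᵀPA = [0.1582 0.0861; 0.2407 -0.0574]
A−BK = [0.1452 -0.1722; -1.2716 1.5694]
AᵀP(A−BK) = [0.1874 -0.0550; -0.0550 0.0957]
P' = Q + AᵀP(A−BK) = [10.1874 0.9450; 0.9450 1.0957]
tr(P') = 11.2831


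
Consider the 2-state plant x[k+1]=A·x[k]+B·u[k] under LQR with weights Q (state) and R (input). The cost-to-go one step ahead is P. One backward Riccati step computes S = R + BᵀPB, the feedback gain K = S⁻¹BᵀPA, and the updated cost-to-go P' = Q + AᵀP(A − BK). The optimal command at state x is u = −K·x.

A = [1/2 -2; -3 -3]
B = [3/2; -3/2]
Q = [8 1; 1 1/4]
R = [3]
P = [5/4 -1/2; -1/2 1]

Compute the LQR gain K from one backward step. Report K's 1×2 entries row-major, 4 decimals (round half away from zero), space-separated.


BᵀP = [2.6250 -2.2500]
S = R + BᵀPB = [3] + [7.3125] = [10.3125]
BᵀPA = [8.0625 1.5000]
K = S⁻¹·BᵀPA = [0.7818 0.1455]
A−BK = [-0.6727 -2.2182; -1.8273 -2.7818]
AᵀP(A−BK) = [4.5091 4.3273; 4.3273 7.7818]
P' = Q + AᵀP(A−BK) = [12.5091 5.3273; 5.3273 8.0318]
tr(P') = 20.5409

0.7818 0.1455
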